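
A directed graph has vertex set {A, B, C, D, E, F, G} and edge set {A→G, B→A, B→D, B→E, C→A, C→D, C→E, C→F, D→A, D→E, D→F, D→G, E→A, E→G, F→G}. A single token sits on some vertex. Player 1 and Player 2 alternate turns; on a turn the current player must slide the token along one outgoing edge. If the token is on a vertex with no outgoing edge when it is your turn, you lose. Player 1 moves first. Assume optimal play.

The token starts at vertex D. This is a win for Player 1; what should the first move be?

Move to G.

Build the W/L table. Terminal = L. A non-terminal position is W if it has a move to some L; otherwise it is L.
Every edge goes from a vertex to one that appears earlier in the order G, A, E, F, D, C, B, so processing vertices in that order labels each vertex after all of its successors.
G: no outgoing edge → L
A: can move to G, which is L ⇒ W
E: can move to G, which is L ⇒ W
F: can move to G, which is L ⇒ W
D: can move to G, which is L ⇒ W
C: moves to D(W), F(W), E(W), A(W); every one is W ⇒ L
B: moves to D(W), E(W), A(W); every one is W ⇒ L
From D, the L positions reachable in one move are: G.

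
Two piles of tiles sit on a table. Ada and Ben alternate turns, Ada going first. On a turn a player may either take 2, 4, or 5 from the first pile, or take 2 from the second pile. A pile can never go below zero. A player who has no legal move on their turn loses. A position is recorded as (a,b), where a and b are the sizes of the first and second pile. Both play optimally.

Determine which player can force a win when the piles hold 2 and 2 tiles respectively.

Build the W/L table. Terminal = L. A non-terminal position is W if it has a move to some L; otherwise it is L.
No move ever increases a pile, so every position that can arise here has a ≤ 2 and b ≤ 2; it is enough to label the cells with 0 ≤ a ≤ 2 and 0 ≤ b ≤ 2.
Every move lowers a or b (never raises either), so fill the grid row by row in increasing a, and left to right within a row: each cell's successors are then already labelled.
      b=0  b=1  b=2
a=0:    L    L    W
a=1:    L    L    W
a=2:    W    W    L
Cells with no legal move (terminal, hence L): (0,0), (0,1), (1,0), (1,1).
The remaining L cells, each justified by listing all of its moves:
(2,2): →(0,2)(W), (2,0)(W) — all W, so L
Every other cell has at least one move into one of the L cells above, so it is W.
Every move from (2,2) reaches a W position, so the mover loses.

Ben wins.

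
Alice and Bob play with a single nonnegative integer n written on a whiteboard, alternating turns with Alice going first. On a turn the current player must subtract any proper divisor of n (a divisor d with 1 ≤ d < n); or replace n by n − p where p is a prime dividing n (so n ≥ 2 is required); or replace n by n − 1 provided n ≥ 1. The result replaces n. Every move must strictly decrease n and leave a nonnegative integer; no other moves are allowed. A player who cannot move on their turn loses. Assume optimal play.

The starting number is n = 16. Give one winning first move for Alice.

Move to 14.

Build the W/L table. Terminal = L. A non-terminal position is W if it has a move to some L; otherwise it is L.
n=0: no move → L
n=1: →0(L), so W
n=2: →0(L), so W
n=3: →0(L), so W
n=4: →2(W), 3(W) — all W, so L
n=5: →0(L), so W
n=6: →4(L), so W
n=7: →0(L), so W
n=8: →4(L), so W
n=9: →6(W), 8(W) — all W, so L
n=10: →9(L), so W
n=11: →0(L), so W
n=12: →9(L), so W
n=13: →0(L), so W
n=14: →7(W), 12(W), 13(W) — all W, so L
n=15: →14(L), so W
n=16: →14(L), so W
From 16, the L positions reachable in one move are: 14.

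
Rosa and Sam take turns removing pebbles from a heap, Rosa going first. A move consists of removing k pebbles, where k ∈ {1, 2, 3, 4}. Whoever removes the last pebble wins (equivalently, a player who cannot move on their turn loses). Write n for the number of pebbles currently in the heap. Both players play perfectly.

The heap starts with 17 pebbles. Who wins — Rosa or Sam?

Classify positions by backward induction: terminal positions (no move available) are L. From any other position, the mover wins iff some move reaches an L.
n=0: no move → L
n=1: reaches L-position 0 → W
n=2: reaches L-position 0 → W
n=3: reaches L-position 0 → W
n=4: reaches L-position 0 → W
n=5: only reaches 4(W), 3(W), 2(W), 1(W), all W → L
n=6: reaches L-position 5 → W
n=7: reaches L-position 5 → W
n=8: reaches L-position 5 → W
n=9: reaches L-position 5 → W
n=10: only reaches 9(W), 8(W), 7(W), 6(W), all W → L
n=11: reaches L-position 10 → W
n=12: reaches L-position 10 → W
n=13: reaches L-position 10 → W
n=14: reaches L-position 10 → W
n=15: only reaches 14(W), 13(W), 12(W), 11(W), all W → L
n=16: reaches L-position 15 → W
n=17: reaches L-position 15 → W
The starting position 17 is W: Rosa should remove 2, leaving 15, handing over an L position.

Rosa wins.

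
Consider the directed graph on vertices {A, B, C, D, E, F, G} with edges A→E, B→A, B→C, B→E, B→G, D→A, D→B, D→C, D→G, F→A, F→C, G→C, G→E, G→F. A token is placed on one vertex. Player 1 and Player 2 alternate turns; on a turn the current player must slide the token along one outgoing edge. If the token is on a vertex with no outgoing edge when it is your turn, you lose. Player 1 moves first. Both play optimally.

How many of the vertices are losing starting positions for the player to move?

2

Classify positions by backward induction: terminal positions (no move available) are L. From any other position, the mover wins iff some move reaches an L.
Every edge goes from a vertex to one that appears earlier in the order C, E, A, F, G, B, D, so processing vertices in that order labels each vertex after all of its successors.
C: no outgoing edge → L
E: no outgoing edge → L
A: can move to E, which is L ⇒ W
F: can move to C, which is L ⇒ W
G: can move to E, which is L ⇒ W
B: can move to E, which is L ⇒ W
D: can move to C, which is L ⇒ W
The L vertices are C, E; that is 2 in all.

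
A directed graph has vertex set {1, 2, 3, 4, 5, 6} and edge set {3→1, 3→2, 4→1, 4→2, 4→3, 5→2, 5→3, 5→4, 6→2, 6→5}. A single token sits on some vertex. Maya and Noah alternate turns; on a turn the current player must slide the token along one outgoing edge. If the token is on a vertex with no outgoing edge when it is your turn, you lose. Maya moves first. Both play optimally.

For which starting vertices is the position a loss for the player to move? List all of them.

1, 2

Classify positions by backward induction: terminal positions (no move available) are L. From any other position, the mover wins iff some move reaches an L.
Every edge goes from a vertex to one that appears earlier in the order 2, 1, 3, 4, 5, 6, so processing vertices in that order labels each vertex after all of its successors.
2: no outgoing edge → L
1: no outgoing edge → L
3: →1(L), so W
4: →1(L), so W
5: →2(L), so W
6: →2(L), so W
Reading off the rows marked L gives the requested list; there are 2 such vertices.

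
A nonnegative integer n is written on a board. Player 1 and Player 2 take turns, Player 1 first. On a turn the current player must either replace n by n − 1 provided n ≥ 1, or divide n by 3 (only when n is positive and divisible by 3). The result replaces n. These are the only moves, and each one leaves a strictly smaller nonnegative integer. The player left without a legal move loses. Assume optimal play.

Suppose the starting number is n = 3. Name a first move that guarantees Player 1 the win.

Move to 2.

Label each position W (a win for the player to move) or L (a loss). A position with no legal move is L; any other position is W exactly when some move reaches an L, and L when every move reaches a W.
n=0: no move → L
n=1: reaches L-position 0 → W
n=2: only reaches 1(W), which is W → L
n=3: reaches L-position 2 → W
From 3, the L positions reachable in one move are: 2.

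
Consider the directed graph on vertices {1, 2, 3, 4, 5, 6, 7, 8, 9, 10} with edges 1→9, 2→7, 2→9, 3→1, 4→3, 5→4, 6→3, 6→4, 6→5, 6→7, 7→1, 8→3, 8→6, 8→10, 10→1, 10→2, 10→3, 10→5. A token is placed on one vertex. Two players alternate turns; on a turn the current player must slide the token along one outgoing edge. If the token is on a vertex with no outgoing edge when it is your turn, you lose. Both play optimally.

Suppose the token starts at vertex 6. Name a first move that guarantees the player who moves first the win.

Move to 5.

Label each position W (a win for the player to move) or L (a loss). A position with no legal move is L; any other position is W exactly when some move reaches an L, and L when every move reaches a W.
Every edge goes from a vertex to one that appears earlier in the order 9, 1, 3, 7, 4, 5, 2, 10, 6, 8, so processing vertices in that order labels each vertex after all of its successors.
9: no outgoing edge → L
1: reaches L-position 9 → W
3: only reaches 1(W), which is W → L
7: only reaches 1(W), which is W → L
4: reaches L-position 3 → W
5: only reaches 4(W), which is W → L
2: reaches L-position 7 → W
10: reaches L-position 5 → W
6: reaches L-position 5 → W
8: reaches L-position 3 → W
From 6, the L positions reachable in one move are: 5, 7, 3. Any move reaching one of these is winning.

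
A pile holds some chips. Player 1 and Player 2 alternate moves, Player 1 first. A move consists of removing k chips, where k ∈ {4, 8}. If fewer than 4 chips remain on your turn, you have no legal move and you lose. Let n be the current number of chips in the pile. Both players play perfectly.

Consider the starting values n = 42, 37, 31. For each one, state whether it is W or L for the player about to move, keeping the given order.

Positions with no move are L. A position that does have a move is losing for the player to move precisely when every available move leads to a winning position for the opponent. Fill in the labels:
n=0: no move → L
n=1: no move → L
n=2: no move → L
n=3: no move → L
n=4: →0(L), so W
n=5: →1(L), so W
n=6: →2(L), so W
n=7: →3(L), so W
n=8: →0(L), so W
n=9: →1(L), so W
n=10: →2(L), so W
n=11: →3(L), so W
n=12: →8(W), 4(W) — all W, so L
n=13: →9(W), 5(W) — all W, so L
n=14: →10(W), 6(W) — all W, so L
n=15: →11(W), 7(W) — all W, so L
n=16: →12(L), so W
n=17: →13(L), so W
n=18: →14(L), so W
n=19: →15(L), so W
n=20: →12(L), so W
n=21: →13(L), so W
n=22: →14(L), so W
n=23: →15(L), so W
n=24: →20(W), 16(W) — all W, so L
n=25: →21(W), 17(W) — all W, so L
n=26: →22(W), 18(W) — all W, so L
n=27: →23(W), 19(W) — all W, so L
n=28: →24(L), so W
n=29: →25(L), so W
n=30: →26(L), so W
n=31: →27(L), so W
n=32: →24(L), so W
n=33: →25(L), so W
n=34: →26(L), so W
n=35: →27(L), so W
n=36: →32(W), 28(W) — all W, so L
n=37: →33(W), 29(W) — all W, so L
n=38: →34(W), 30(W) — all W, so L
n=39: →35(W), 31(W) — all W, so L
n=40: →36(L), so W
n=41: →37(L), so W
n=42: →38(L), so W

42: W, 37: L, 31: W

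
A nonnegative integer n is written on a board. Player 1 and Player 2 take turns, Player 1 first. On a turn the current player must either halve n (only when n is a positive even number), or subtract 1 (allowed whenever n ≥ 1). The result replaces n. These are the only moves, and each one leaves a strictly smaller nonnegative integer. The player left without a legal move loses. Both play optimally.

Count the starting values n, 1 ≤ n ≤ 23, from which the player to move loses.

11

Use the standard recursion: the mover loses at a terminal position; elsewhere, the mover wins exactly when some move hands the opponent an L position.
n=0: no move → L
n=1: can move to 0, which is L ⇒ W
n=2: the only move is to 1(W), a W ⇒ L
n=3: can move to 2, which is L ⇒ W
n=4: can move to 2, which is L ⇒ W
n=5: the only move is to 4(W), a W ⇒ L
n=6: can move to 5, which is L ⇒ W
n=7: the only move is to 6(W), a W ⇒ L
n=8: can move to 7, which is L ⇒ W
n=9: the only move is to 8(W), a W ⇒ L
n=10: can move to 5, which is L ⇒ W
n=11: the only move is to 10(W), a W ⇒ L
n=12: can move to 11, which is L ⇒ W
n=13: the only move is to 12(W), a W ⇒ L
n=14: can move to 7, which is L ⇒ W
n=15: the only move is to 14(W), a W ⇒ L
n=16: can move to 15, which is L ⇒ W
n=17: the only move is to 16(W), a W ⇒ L
n=18: can move to 9, which is L ⇒ W
n=19: the only move is to 18(W), a W ⇒ L
n=20: can move to 19, which is L ⇒ W
n=21: the only move is to 20(W), a W ⇒ L
n=22: can move to 11, which is L ⇒ W
n=23: the only move is to 22(W), a W ⇒ L
L entries with 1 ≤ n ≤ 23 (n=0 is outside the asked range and is not counted): n = 2, 5, 7, 9, 11, 13, 15, 17, 19, 21, 23; that makes 11.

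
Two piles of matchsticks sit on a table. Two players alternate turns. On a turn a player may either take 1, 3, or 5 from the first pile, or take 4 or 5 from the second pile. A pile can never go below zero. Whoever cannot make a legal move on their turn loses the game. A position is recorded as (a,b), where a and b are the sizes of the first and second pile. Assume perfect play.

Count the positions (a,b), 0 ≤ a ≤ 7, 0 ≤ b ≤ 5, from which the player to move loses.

Label each position W (a win for the player to move) or L (a loss). A position with no legal move is L; any other position is W exactly when some move reaches an L, and L when every move reaches a W.
Every move lowers a or b (never raises either), so fill the grid row by row in increasing a, and left to right within a row: each cell's successors are then already labelled.
      b=0  b=1  b=2  b=3  b=4  b=5
a=0:    L    L    L    L    W    W
a=1:    W    W    W    W    L    L
a=2:    L    L    L    L    W    W
a=3:    W    W    W    W    L    L
a=4:    L    L    L    L    W    W
a=5:    W    W    W    W    L    L
a=6:    L    L    L    L    W    W
a=7:    W    W    W    W    L    L
Cells with no legal move (terminal, hence L): (0,0), (0,1), (0,2), (0,3).
The remaining L cells, each justified by listing all of its moves:
(1,4): L (options (0,4)(W), (1,0)(W) are all W)
(1,5): L (options (0,5)(W), (1,1)(W), (1,0)(W) are all W)
(2,0): L (sole option (1,0)(W) is W)
(2,1): L (sole option (1,1)(W) is W)
(2,2): L (sole option (1,2)(W) is W)
(2,3): L (sole option (1,3)(W) is W)
(3,4): L (options (2,4)(W), (0,4)(W), (3,0)(W) are all W)
(3,5): L (options (2,5)(W), (0,5)(W), (3,1)(W), (3,0)(W) are all W)
(4,0): L (options (3,0)(W), (1,0)(W) are all W)
(4,1): L (options (3,1)(W), (1,1)(W) are all W)
(4,2): L (options (3,2)(W), (1,2)(W) are all W)
(4,3): L (options (3,3)(W), (1,3)(W) are all W)
(5,4): L (options (4,4)(W), (2,4)(W), (0,4)(W), (5,0)(W) are all W)
(5,5): L (options (4,5)(W), (2,5)(W), (0,5)(W), (5,1)(W), (5,0)(W) are all W)
(6,0): L (options (5,0)(W), (3,0)(W), (1,0)(W) are all W)
(6,1): L (options (5,1)(W), (3,1)(W), (1,1)(W) are all W)
(6,2): L (options (5,2)(W), (3,2)(W), (1,2)(W) are all W)
(6,3): L (options (5,3)(W), (3,3)(W), (1,3)(W) are all W)
(7,4): L (options (6,4)(W), (4,4)(W), (2,4)(W), (7,0)(W) are all W)
(7,5): L (options (6,5)(W), (4,5)(W), (2,5)(W), (7,1)(W), (7,0)(W) are all W)
Every other cell has at least one move into one of the L cells above, so it is W.
L cells per row: a=0: 4, a=1: 2, a=2: 4, a=3: 2, a=4: 4, a=5: 2, a=6: 4, a=7: 2; total 24.

24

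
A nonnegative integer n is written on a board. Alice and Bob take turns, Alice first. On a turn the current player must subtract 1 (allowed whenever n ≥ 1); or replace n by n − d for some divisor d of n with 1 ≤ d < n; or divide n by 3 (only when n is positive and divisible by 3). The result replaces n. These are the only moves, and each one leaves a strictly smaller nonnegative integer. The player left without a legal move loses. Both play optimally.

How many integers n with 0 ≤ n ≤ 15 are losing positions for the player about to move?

Positions with no move are L. A position that does have a move is losing for the player to move precisely when every available move leads to a winning position for the opponent. Fill in the labels:
n=0: no move → L
n=1: can move to 0, which is L ⇒ W
n=2: the only move is to 1(W), a W ⇒ L
n=3: can move to 2, which is L ⇒ W
n=4: can move to 2, which is L ⇒ W
n=5: the only move is to 4(W), a W ⇒ L
n=6: can move to 2, which is L ⇒ W
n=7: the only move is to 6(W), a W ⇒ L
n=8: can move to 7, which is L ⇒ W
n=9: moves to 3(W), 6(W), 8(W); every one is W ⇒ L
n=10: can move to 5, which is L ⇒ W
n=11: the only move is to 10(W), a W ⇒ L
n=12: can move to 9, which is L ⇒ W
n=13: the only move is to 12(W), a W ⇒ L
n=14: can move to 7, which is L ⇒ W
n=15: can move to 5, which is L ⇒ W
L entries with 0 ≤ n ≤ 15: n = 0, 2, 5, 7, 9, 11, 13; that makes 7.

7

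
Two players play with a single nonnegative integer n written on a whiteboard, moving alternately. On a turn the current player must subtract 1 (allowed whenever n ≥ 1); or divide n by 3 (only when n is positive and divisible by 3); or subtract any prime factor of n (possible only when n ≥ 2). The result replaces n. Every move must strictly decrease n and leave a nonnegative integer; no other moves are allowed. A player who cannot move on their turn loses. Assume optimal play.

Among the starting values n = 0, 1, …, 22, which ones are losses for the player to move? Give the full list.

0, 4, 8, 14, 18, 22

Compute win/loss labels from the base case upward. A position with no move is L. Any other position is W if it can reach an L in one move, else L.
n=0: no move → L
n=1: W (go to 0, an L position)
n=2: W (go to 0, an L position)
n=3: W (go to 0, an L position)
n=4: L (options 2(W), 3(W) are all W)
n=5: W (go to 0, an L position)
n=6: W (go to 4, an L position)
n=7: W (go to 0, an L position)
n=8: L (options 6(W), 7(W) are all W)
n=9: W (go to 8, an L position)
n=10: W (go to 8, an L position)
n=11: W (go to 0, an L position)
n=12: W (go to 4, an L position)
n=13: W (go to 0, an L position)
n=14: L (options 7(W), 12(W), 13(W) are all W)
n=15: W (go to 14, an L position)
n=16: W (go to 14, an L position)
n=17: W (go to 0, an L position)
n=18: L (options 6(W), 15(W), 16(W), 17(W) are all W)
n=19: W (go to 0, an L position)
n=20: W (go to 18, an L position)
n=21: W (go to 14, an L position)
n=22: L (options 11(W), 20(W), 21(W) are all W)
Reading off the rows marked L gives the requested list; there are 6 such values of n.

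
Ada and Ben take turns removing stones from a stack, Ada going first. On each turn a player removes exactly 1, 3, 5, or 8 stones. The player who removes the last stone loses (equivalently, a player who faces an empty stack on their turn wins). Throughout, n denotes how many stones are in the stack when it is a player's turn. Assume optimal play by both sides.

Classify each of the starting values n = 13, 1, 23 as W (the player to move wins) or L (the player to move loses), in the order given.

13: W, 1: L, 23: W

Positions with no move are W. A position that does have a move is losing for the player to move precisely when every available move leads to a winning position for the opponent. Fill in the labels:
n=0: no move; the opponent has just taken the last stone and therefore loses → W
n=1: only reaches 0(W), which is W → L
n=2: reaches L-position 1 → W
n=3: only reaches 2(W), 0(W), all W → L
n=4: reaches L-position 3 → W
n=5: only reaches 4(W), 2(W), 0(W), all W → L
n=6: reaches L-position 5 → W
n=7: only reaches 6(W), 4(W), 2(W), all W → L
n=8: reaches L-position 7 → W
n=9: reaches L-position 1 → W
n=10: reaches L-position 7 → W
n=11: reaches L-position 3 → W
n=12: reaches L-position 7 → W
n=13: reaches L-position 5 → W
n=14: only reaches 13(W), 11(W), 9(W), 6(W), all W → L
n=15: reaches L-position 14 → W
n=16: only reaches 15(W), 13(W), 11(W), 8(W), all W → L
n=17: reaches L-position 16 → W
n=18: only reaches 17(W), 15(W), 13(W), 10(W), all W → L
n=19: reaches L-position 18 → W
n=20: only reaches 19(W), 17(W), 15(W), 12(W), all W → L
n=21: reaches L-position 20 → W
n=22: reaches L-position 14 → W
n=23: reaches L-position 20 → W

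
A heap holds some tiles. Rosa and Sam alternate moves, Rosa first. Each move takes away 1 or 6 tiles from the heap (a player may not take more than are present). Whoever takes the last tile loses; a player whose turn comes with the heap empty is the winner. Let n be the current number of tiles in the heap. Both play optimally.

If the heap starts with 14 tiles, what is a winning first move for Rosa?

Remove 6, leaving 8.

Label each position W (a win for the player to move) or L (a loss). A position with no legal move is W; any other position is W exactly when some move reaches an L, and L when every move reaches a W.
n=0: no move; the opponent has just taken the last tile and therefore loses → W
n=1: the only move is to 0(W), a W ⇒ L
n=2: can move to 1, which is L ⇒ W
n=3: the only move is to 2(W), a W ⇒ L
n=4: can move to 3, which is L ⇒ W
n=5: the only move is to 4(W), a W ⇒ L
n=6: can move to 5, which is L ⇒ W
n=7: can move to 1, which is L ⇒ W
n=8: moves to 7(W), 2(W); every one is W ⇒ L
n=9: can move to 8, which is L ⇒ W
n=10: moves to 9(W), 4(W); every one is W ⇒ L
n=11: can move to 10, which is L ⇒ W
n=12: moves to 11(W), 6(W); every one is W ⇒ L
n=13: can move to 12, which is L ⇒ W
n=14: can move to 8, which is L ⇒ W
From 14, the L positions reachable in one move are: 8.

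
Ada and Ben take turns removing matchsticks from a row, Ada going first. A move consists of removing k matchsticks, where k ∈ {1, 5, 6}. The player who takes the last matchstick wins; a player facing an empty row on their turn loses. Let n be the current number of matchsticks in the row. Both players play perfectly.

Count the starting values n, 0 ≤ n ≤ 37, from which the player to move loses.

12

Compute win/loss labels from the base case upward. A position with no move is L. Any other position is W if it can reach an L in one move, else L.
n=0: no move → L
n=1: W (go to 0, an L position)
n=2: L (sole option 1(W) is W)
n=3: W (go to 2, an L position)
n=4: L (sole option 3(W) is W)
n=5: W (go to 4, an L position)
n=6: W (go to 0, an L position)
n=7: W (go to 2, an L position)
n=8: W (go to 2, an L position)
n=9: W (go to 4, an L position)
n=10: W (go to 4, an L position)
n=11: L (options 10(W), 6(W), 5(W) are all W)
n=12: W (go to 11, an L position)
n=13: L (options 12(W), 8(W), 7(W) are all W)
n=14: W (go to 13, an L position)
n=15: L (options 14(W), 10(W), 9(W) are all W)
n=16: W (go to 15, an L position)
n=17: W (go to 11, an L position)
n=18: W (go to 13, an L position)
n=19: W (go to 13, an L position)
n=20: W (go to 15, an L position)
n=21: W (go to 15, an L position)
n=22: L (options 21(W), 17(W), 16(W) are all W)
n=23: W (go to 22, an L position)
n=24: L (options 23(W), 19(W), 18(W) are all W)
n=25: W (go to 24, an L position)
n=26: L (options 25(W), 21(W), 20(W) are all W)
n=27: W (go to 26, an L position)
n=28: W (go to 22, an L position)
n=29: W (go to 24, an L position)
n=30: W (go to 24, an L position)
n=31: W (go to 26, an L position)
n=32: W (go to 26, an L position)
n=33: L (options 32(W), 28(W), 27(W) are all W)
n=34: W (go to 33, an L position)
n=35: L (options 34(W), 30(W), 29(W) are all W)
n=36: W (go to 35, an L position)
n=37: L (options 36(W), 32(W), 31(W) are all W)
L entries with 0 ≤ n ≤ 37: n = 0, 2, 4, 11, 13, 15, 22, 24, 26, 33, 35, 37; that makes 12.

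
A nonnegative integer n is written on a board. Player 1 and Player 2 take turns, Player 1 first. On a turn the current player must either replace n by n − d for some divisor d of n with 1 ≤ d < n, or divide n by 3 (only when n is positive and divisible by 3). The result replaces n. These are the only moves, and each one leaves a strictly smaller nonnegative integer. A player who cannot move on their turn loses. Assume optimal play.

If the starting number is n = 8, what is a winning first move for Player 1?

Move to 4.

Positions with no move are L. A position that does have a move is losing for the player to move precisely when every available move leads to a winning position for the opponent. Fill in the labels:
n=0: no move → L
n=1: no move → L
n=2: can move to 1, which is L ⇒ W
n=3: can move to 1, which is L ⇒ W
n=4: moves to 2(W), 3(W); every one is W ⇒ L
n=5: can move to 4, which is L ⇒ W
n=6: can move to 4, which is L ⇒ W
n=7: the only move is to 6(W), a W ⇒ L
n=8: can move to 4, which is L ⇒ W
From 8, the L positions reachable in one move are: 4, 7. Any move reaching one of these is winning.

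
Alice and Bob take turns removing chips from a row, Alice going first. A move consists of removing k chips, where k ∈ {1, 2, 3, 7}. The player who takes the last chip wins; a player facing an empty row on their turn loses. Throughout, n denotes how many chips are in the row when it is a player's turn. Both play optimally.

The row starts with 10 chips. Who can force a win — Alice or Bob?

Compute win/loss labels from the base case upward. A position with no move is L. Any other position is W if it can reach an L in one move, else L.
n=0: no move → L
n=1: →0(L), so W
n=2: →0(L), so W
n=3: →0(L), so W
n=4: →3(W), 2(W), 1(W) — all W, so L
n=5: →4(L), so W
n=6: →4(L), so W
n=7: →4(L), so W
n=8: →7(W), 6(W), 5(W), 1(W) — all W, so L
n=9: →8(L), so W
n=10: →8(L), so W
From 10 Alice can remove 2, leaving 8, reaching an L position.

Alice wins.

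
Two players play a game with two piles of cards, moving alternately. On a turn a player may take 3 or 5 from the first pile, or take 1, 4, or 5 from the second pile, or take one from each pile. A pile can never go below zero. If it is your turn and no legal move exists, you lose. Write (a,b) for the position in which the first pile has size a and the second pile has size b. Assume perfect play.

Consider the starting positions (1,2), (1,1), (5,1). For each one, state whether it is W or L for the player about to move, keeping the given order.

Build the W/L table. Terminal = L. A non-terminal position is W if it has a move to some L; otherwise it is L.
No move ever increases a pile, so every position that can arise here has a ≤ 5 and b ≤ 2; it is enough to label the cells with 0 ≤ a ≤ 5 and 0 ≤ b ≤ 2.
Every move lowers a or b (never raises either), so fill the grid row by row in increasing a, and left to right within a row: each cell's successors are then already labelled.
      b=0  b=1  b=2
a=0:    L    W    L
a=1:    L    W    L
a=2:    L    W    L
a=3:    W    W    W
a=4:    W    L    W
a=5:    W    L    W
Cells with no legal move (terminal, hence L): (0,0), (1,0), (2,0).
The remaining L cells, each justified by listing all of its moves:
(0,2): only reaches (0,1)(W), which is W → L
(1,2): only reaches (1,1)(W), (0,1)(W), all W → L
(2,2): only reaches (2,1)(W), (1,1)(W), all W → L
(4,1): only reaches (1,1)(W), (4,0)(W), (3,0)(W), all W → L
(5,1): only reaches (2,1)(W), (0,1)(W), (5,0)(W), (4,0)(W), all W → L
Every other cell has at least one move into one of the L cells above, so it is W.
(1,2): one of the L cells justified above, so L
(1,1): the move to (1,0) reaches an L cell, so W
(5,1): one of the L cells justified above, so L

(1,2): L, (1,1): W, (5,1): L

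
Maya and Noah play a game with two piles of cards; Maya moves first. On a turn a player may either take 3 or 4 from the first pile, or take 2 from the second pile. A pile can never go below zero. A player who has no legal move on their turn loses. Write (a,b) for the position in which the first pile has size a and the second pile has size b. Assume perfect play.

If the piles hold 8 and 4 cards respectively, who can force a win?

Noah wins.

Label each position W (a win for the player to move) or L (a loss). A position with no legal move is L; any other position is W exactly when some move reaches an L, and L when every move reaches a W.
No move ever increases a pile, so every position that can arise here has a ≤ 8 and b ≤ 4; it is enough to label the cells with 0 ≤ a ≤ 8 and 0 ≤ b ≤ 4.
Every move lowers a or b (never raises either), so fill the grid row by row in increasing a, and left to right within a row: each cell's successors are then already labelled.
      b=0  b=1  b=2  b=3  b=4
a=0:    L    L    W    W    L
a=1:    L    L    W    W    L
a=2:    L    L    W    W    L
a=3:    W    W    L    L    W
a=4:    W    W    L    L    W
a=5:    W    W    L    L    W
a=6:    W    W    W    W    W
a=7:    L    L    W    W    L
a=8:    L    L    W    W    L
Cells with no legal move (terminal, hence L): (0,0), (0,1), (1,0), (1,1), (2,0), (2,1).
The remaining L cells, each justified by listing all of its moves:
(0,4): the only move is to (0,2)(W), a W ⇒ L
(1,4): the only move is to (1,2)(W), a W ⇒ L
(2,4): the only move is to (2,2)(W), a W ⇒ L
(3,2): moves to (0,2)(W), (3,0)(W); every one is W ⇒ L
(3,3): moves to (0,3)(W), (3,1)(W); every one is W ⇒ L
(4,2): moves to (1,2)(W), (0,2)(W), (4,0)(W); every one is W ⇒ L
(4,3): moves to (1,3)(W), (0,3)(W), (4,1)(W); every one is W ⇒ L
(5,2): moves to (2,2)(W), (1,2)(W), (5,0)(W); every one is W ⇒ L
(5,3): moves to (2,3)(W), (1,3)(W), (5,1)(W); every one is W ⇒ L
(7,0): moves to (4,0)(W), (3,0)(W); every one is W ⇒ L
(7,1): moves to (4,1)(W), (3,1)(W); every one is W ⇒ L
(7,4): moves to (4,4)(W), (3,4)(W), (7,2)(W); every one is W ⇒ L
(8,0): moves to (5,0)(W), (4,0)(W); every one is W ⇒ L
(8,1): moves to (5,1)(W), (4,1)(W); every one is W ⇒ L
(8,4): moves to (5,4)(W), (4,4)(W), (8,2)(W); every one is W ⇒ L
Every other cell has at least one move into one of the L cells above, so it is W.
The starting position (8,4) is L: whatever Maya does, the opponent receives a W position.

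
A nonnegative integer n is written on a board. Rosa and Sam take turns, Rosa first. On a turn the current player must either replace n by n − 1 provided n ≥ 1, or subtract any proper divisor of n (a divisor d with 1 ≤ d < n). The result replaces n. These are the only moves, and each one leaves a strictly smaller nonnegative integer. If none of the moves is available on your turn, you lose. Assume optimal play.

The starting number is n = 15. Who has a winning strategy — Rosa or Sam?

Classify positions by backward induction: terminal positions (no move available) are L. From any other position, the mover wins iff some move reaches an L.
n=0: no move → L
n=1: can move to 0, which is L ⇒ W
n=2: the only move is to 1(W), a W ⇒ L
n=3: can move to 2, which is L ⇒ W
n=4: can move to 2, which is L ⇒ W
n=5: the only move is to 4(W), a W ⇒ L
n=6: can move to 5, which is L ⇒ W
n=7: the only move is to 6(W), a W ⇒ L
n=8: can move to 7, which is L ⇒ W
n=9: moves to 6(W), 8(W); every one is W ⇒ L
n=10: can move to 5, which is L ⇒ W
n=11: the only move is to 10(W), a W ⇒ L
n=12: can move to 9, which is L ⇒ W
n=13: the only move is to 12(W), a W ⇒ L
n=14: can move to 7, which is L ⇒ W
n=15: moves to 10(W), 12(W), 14(W); every one is W ⇒ L
The starting position 15 is L: whatever Rosa does, the opponent receives a W position.

Sam wins.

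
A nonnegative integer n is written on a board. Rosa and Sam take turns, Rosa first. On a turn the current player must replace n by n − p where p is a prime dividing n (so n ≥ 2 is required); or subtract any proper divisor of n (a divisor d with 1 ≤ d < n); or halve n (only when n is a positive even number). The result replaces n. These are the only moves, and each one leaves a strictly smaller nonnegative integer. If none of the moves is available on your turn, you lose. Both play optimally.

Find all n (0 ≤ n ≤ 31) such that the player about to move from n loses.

Work bottom-up. With no move the player to move loses. Otherwise the position is W if at least one move leads to an L position for the opponent, and L if every move leads to a W.
n=0: no move → L
n=1: no move → L
n=2: reaches L-position 0 → W
n=3: reaches L-position 0 → W
n=4: only reaches 2(W), 3(W), all W → L
n=5: reaches L-position 0 → W
n=6: reaches L-position 4 → W
n=7: reaches L-position 0 → W
n=8: reaches L-position 4 → W
n=9: only reaches 6(W), 8(W), all W → L
n=10: reaches L-position 9 → W
n=11: reaches L-position 0 → W
n=12: reaches L-position 9 → W
n=13: reaches L-position 0 → W
n=14: only reaches 7(W), 12(W), 13(W), all W → L
n=15: reaches L-position 14 → W
n=16: reaches L-position 14 → W
n=17: reaches L-position 0 → W
n=18: reaches L-position 9 → W
n=19: reaches L-position 0 → W
n=20: only reaches 10(W), 15(W), 16(W), 18(W), 19(W), all W → L
n=21: reaches L-position 14 → W
n=22: reaches L-position 20 → W
n=23: reaches L-position 0 → W
n=24: reaches L-position 20 → W
n=25: reaches L-position 20 → W
n=26: only reaches 13(W), 24(W), 25(W), all W → L
n=27: reaches L-position 26 → W
n=28: reaches L-position 14 → W
n=29: reaches L-position 0 → W
n=30: reaches L-position 20 → W
n=31: reaches L-position 0 → W
Reading off the rows marked L gives the requested list; there are 7 such values of n.

0, 1, 4, 9, 14, 20, 26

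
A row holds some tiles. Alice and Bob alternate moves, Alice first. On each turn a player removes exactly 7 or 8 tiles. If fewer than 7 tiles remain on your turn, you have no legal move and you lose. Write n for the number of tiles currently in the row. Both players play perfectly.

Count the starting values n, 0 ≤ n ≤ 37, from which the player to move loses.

21

Use the standard recursion: the mover loses at a terminal position; elsewhere, the mover wins exactly when some move hands the opponent an L position.
n=0: no move → L
n=1: no move → L
n=2: no move → L
n=3: no move → L
n=4: no move → L
n=5: no move → L
n=6: no move → L
n=7: reaches L-position 0 → W
n=8: reaches L-position 1 → W
n=9: reaches L-position 2 → W
n=10: reaches L-position 3 → W
n=11: reaches L-position 4 → W
n=12: reaches L-position 5 → W
n=13: reaches L-position 6 → W
n=14: reaches L-position 6 → W
n=15: only reaches 8(W), 7(W), all W → L
n=16: only reaches 9(W), 8(W), all W → L
n=17: only reaches 10(W), 9(W), all W → L
n=18: only reaches 11(W), 10(W), all W → L
n=19: only reaches 12(W), 11(W), all W → L
n=20: only reaches 13(W), 12(W), all W → L
n=21: only reaches 14(W), 13(W), all W → L
n=22: reaches L-position 15 → W
n=23: reaches L-position 16 → W
n=24: reaches L-position 17 → W
n=25: reaches L-position 18 → W
n=26: reaches L-position 19 → W
n=27: reaches L-position 20 → W
n=28: reaches L-position 21 → W
n=29: reaches L-position 21 → W
n=30: only reaches 23(W), 22(W), all W → L
n=31: only reaches 24(W), 23(W), all W → L
n=32: only reaches 25(W), 24(W), all W → L
n=33: only reaches 26(W), 25(W), all W → L
n=34: only reaches 27(W), 26(W), all W → L
n=35: only reaches 28(W), 27(W), all W → L
n=36: only reaches 29(W), 28(W), all W → L
n=37: reaches L-position 30 → W
L entries with 0 ≤ n ≤ 37: n = 0, 1, 2, 3, 4, 5, 6, 15, 16, 17, 18, 19, 20, 21, 30, 31, 32, 33, 34, 35, 36; that makes 21.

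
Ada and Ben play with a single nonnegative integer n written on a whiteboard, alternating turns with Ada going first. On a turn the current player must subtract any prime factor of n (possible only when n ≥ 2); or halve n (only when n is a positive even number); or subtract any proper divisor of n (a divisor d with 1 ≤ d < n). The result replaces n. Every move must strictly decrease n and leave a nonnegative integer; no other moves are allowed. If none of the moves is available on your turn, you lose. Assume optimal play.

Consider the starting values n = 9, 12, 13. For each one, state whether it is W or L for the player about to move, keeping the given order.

9: L, 12: W, 13: W

Label each position W (a win for the player to move) or L (a loss). A position with no legal move is L; any other position is W exactly when some move reaches an L, and L when every move reaches a W.
n=0: no move → L
n=1: no move → L
n=2: W (go to 0, an L position)
n=3: W (go to 0, an L position)
n=4: L (options 2(W), 3(W) are all W)
n=5: W (go to 0, an L position)
n=6: W (go to 4, an L position)
n=7: W (go to 0, an L position)
n=8: W (go to 4, an L position)
n=9: L (options 6(W), 8(W) are all W)
n=10: W (go to 9, an L position)
n=11: W (go to 0, an L position)
n=12: W (go to 9, an L position)
n=13: W (go to 0, an L position)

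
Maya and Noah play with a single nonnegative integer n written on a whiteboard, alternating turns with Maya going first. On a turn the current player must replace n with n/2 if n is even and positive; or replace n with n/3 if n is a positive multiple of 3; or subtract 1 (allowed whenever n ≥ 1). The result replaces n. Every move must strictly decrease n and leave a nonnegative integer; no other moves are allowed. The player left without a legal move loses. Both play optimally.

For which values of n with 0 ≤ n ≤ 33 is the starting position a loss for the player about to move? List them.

0, 2, 5, 7, 9, 11, 13, 16, 19, 23, 25, 28, 30

Classify positions by backward induction: terminal positions (no move available) are L. From any other position, the mover wins iff some move reaches an L.
n=0: no move → L
n=1: can move to 0, which is L ⇒ W
n=2: the only move is to 1(W), a W ⇒ L
n=3: can move to 2, which is L ⇒ W
n=4: can move to 2, which is L ⇒ W
n=5: the only move is to 4(W), a W ⇒ L
n=6: can move to 2, which is L ⇒ W
n=7: the only move is to 6(W), a W ⇒ L
n=8: can move to 7, which is L ⇒ W
n=9: moves to 3(W), 8(W); every one is W ⇒ L
n=10: can move to 5, which is L ⇒ W
n=11: the only move is to 10(W), a W ⇒ L
n=12: can move to 11, which is L ⇒ W
n=13: the only move is to 12(W), a W ⇒ L
n=14: can move to 7, which is L ⇒ W
n=15: can move to 5, which is L ⇒ W
n=16: moves to 8(W), 15(W); every one is W ⇒ L
n=17: can move to 16, which is L ⇒ W
n=18: can move to 9, which is L ⇒ W
n=19: the only move is to 18(W), a W ⇒ L
n=20: can move to 19, which is L ⇒ W
n=21: can move to 7, which is L ⇒ W
n=22: can move to 11, which is L ⇒ W
n=23: the only move is to 22(W), a W ⇒ L
n=24: can move to 23, which is L ⇒ W
n=25: the only move is to 24(W), a W ⇒ L
n=26: can move to 13, which is L ⇒ W
n=27: can move to 9, which is L ⇒ W
n=28: moves to 14(W), 27(W); every one is W ⇒ L
n=29: can move to 28, which is L ⇒ W
n=30: moves to 10(W), 15(W), 29(W); every one is W ⇒ L
n=31: can move to 30, which is L ⇒ W
n=32: can move to 16, which is L ⇒ W
n=33: can move to 11, which is L ⇒ W
Reading off the rows marked L gives the requested list; there are 13 such values of n.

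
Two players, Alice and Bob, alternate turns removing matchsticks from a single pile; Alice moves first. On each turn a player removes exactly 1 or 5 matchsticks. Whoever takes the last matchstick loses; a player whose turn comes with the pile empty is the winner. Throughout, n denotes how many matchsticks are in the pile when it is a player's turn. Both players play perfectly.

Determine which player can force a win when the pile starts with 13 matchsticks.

Positions with no move are W. A position that does have a move is losing for the player to move precisely when every available move leads to a winning position for the opponent. Fill in the labels:
n=0: no move; the opponent has just taken the last matchstick and therefore loses → W
n=1: →0(W) only, which is W, so L
n=2: →1(L), so W
n=3: →2(W) only, which is W, so L
n=4: →3(L), so W
n=5: →4(W), 0(W) — all W, so L
n=6: →5(L), so W
n=7: →6(W), 2(W) — all W, so L
n=8: →7(L), so W
n=9: →8(W), 4(W) — all W, so L
n=10: →9(L), so W
n=11: →10(W), 6(W) — all W, so L
n=12: →11(L), so W
n=13: →12(W), 8(W) — all W, so L
Every move from 13 reaches a W position, so the mover loses.

Bob wins.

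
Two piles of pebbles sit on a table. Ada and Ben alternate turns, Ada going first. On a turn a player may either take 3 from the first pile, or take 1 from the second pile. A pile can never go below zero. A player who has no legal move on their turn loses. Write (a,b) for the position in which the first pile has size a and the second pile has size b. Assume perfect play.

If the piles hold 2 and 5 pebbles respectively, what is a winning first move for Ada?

Move to (2,4).

Work bottom-up. With no move the player to move loses. Otherwise the position is W if at least one move leads to an L position for the opponent, and L if every move leads to a W.
No move ever increases a pile, so every position that can arise here has a ≤ 2 and b ≤ 5; it is enough to label the cells with 0 ≤ a ≤ 2 and 0 ≤ b ≤ 5.
Every move lowers a or b (never raises either), so fill the grid row by row in increasing a, and left to right within a row: each cell's successors are then already labelled.
      b=0  b=1  b=2  b=3  b=4  b=5
a=0:    L    W    L    W    L    W
a=1:    L    W    L    W    L    W
a=2:    L    W    L    W    L    W
Cells with no legal move (terminal, hence L): (0,0), (1,0), (2,0).
The remaining L cells, each justified by listing all of its moves:
(0,2): the only move is to (0,1)(W), a W ⇒ L
(0,4): the only move is to (0,3)(W), a W ⇒ L
(1,2): the only move is to (1,1)(W), a W ⇒ L
(1,4): the only move is to (1,3)(W), a W ⇒ L
(2,2): the only move is to (2,1)(W), a W ⇒ L
(2,4): the only move is to (2,3)(W), a W ⇒ L
Every other cell has at least one move into one of the L cells above, so it is W.
From (2,5), the L positions reachable in one move are: (2,4).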